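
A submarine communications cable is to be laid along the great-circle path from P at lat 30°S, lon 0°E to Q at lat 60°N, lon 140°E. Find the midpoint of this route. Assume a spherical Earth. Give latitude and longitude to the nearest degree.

Convert each endpoint to a unit vector on the sphere (x = cos φ cos λ, y = cos φ sin λ, z = sin φ).
The central angle between the endpoints is δ = arccos(p₁·p₂) ≈ 2.441 rad (139.9°).
Interpolate at f = 1/2 with slerp weights a = sin((1−f)δ)/sin δ ≈ 1.458, b = sin(fδ)/sin δ ≈ 1.458.
p = a·p₁ + b·p₂ ≈ (0.704, 0.469, 0.534); φ = arcsin(p_z) ≈ 32.25°, λ = atan2(p_y, p_x) ≈ 33.64°.

≈ lat 32°N, lon 34°E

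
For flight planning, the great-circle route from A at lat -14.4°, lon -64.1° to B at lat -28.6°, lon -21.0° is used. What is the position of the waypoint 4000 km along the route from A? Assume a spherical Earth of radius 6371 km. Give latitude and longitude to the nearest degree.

≈ lat -27°, lon -28°

Convert each endpoint to a unit vector on the sphere (x = cos φ cos λ, y = cos φ sin λ, z = sin φ).
The central angle between the endpoints is δ = arccos(p₁·p₂) ≈ 0.738 rad (42.3°). The total great-circle distance is δ·R ≈ 0.738 × 6371 ≈ 4700 km, so the target fraction is f = 4000/4700 ≈ 0.851.
Interpolate at f ≈ 0.851 with slerp weights a = sin((1−f)δ)/sin δ ≈ 0.163, b = sin(fδ)/sin δ ≈ 0.873.
p = a·p₁ + b·p₂ ≈ (0.785, -0.417, -0.459); φ = arcsin(p_z) ≈ -27.30°, λ = atan2(p_y, p_x) ≈ -27.98°.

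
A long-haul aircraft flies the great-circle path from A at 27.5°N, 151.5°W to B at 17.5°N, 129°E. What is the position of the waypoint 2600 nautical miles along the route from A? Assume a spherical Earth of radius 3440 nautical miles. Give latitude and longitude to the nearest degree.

≈ 27°N, 159°E

The haversine formula gives a central angle δ ≈ 1.273 rad (73.0°) between the endpoints. The total great-circle distance is δ·R ≈ 1.273 × 3440 ≈ 4381 nmi, so the target fraction is f = 2600/4381 ≈ 0.594.
Interpolate at f ≈ 0.594 with slerp weights a = sin((1−f)δ)/sin δ ≈ 0.518, b = sin(fδ)/sin δ ≈ 0.717.
p = a·p₁ + b·p₂ ≈ (-0.834, 0.313, 0.455); φ = arcsin(p_z) ≈ 27.04°, λ = atan2(p_y, p_x) ≈ 159.45°.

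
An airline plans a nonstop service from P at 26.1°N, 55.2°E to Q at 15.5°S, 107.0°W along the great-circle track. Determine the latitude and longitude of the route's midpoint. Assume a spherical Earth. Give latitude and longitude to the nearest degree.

≈ 30°N, 39°W

From cos δ = sin φ₁ sin φ₂ + cos φ₁ cos φ₂ cos Δλ, the central angle is δ ≈ 2.798 rad (160.3°).
Interpolate at f = 1/2 with slerp weights a = sin((1−f)δ)/sin δ ≈ 2.924, b = sin(fδ)/sin δ ≈ 2.924.
p = a·p₁ + b·p₂ ≈ (0.675, -0.538, 0.505); φ = arcsin(p_z) ≈ 30.33°, λ = atan2(p_y, p_x) ≈ -38.58°.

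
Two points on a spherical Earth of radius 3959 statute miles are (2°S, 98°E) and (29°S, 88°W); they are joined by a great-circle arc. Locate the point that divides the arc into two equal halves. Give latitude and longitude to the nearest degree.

Write both endpoints as unit vectors p₁, p₂ with components (cos φ cos λ, cos φ sin λ, sin φ).
The central angle between the endpoints is δ = arccos(p₁·p₂) ≈ 2.591 rad (148.5°).
Interpolate at f = 1/2 with slerp weights a = sin((1−f)δ)/sin δ ≈ 1.840, b = sin(fδ)/sin δ ≈ 1.840.
p = a·p₁ + b·p₂ ≈ (-0.200, 0.213, -0.956); φ = arcsin(p_z) ≈ -73.03°, λ = atan2(p_y, p_x) ≈ 133.21°.

≈ (73°S, 133°E)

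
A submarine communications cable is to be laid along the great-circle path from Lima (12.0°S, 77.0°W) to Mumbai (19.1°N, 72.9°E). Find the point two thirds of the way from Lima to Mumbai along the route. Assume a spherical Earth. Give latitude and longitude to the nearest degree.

≈ (19°N, 20°E)

Write both endpoints as unit vectors p₁, p₂ with components (cos φ cos λ, cos φ sin λ, sin φ).
The central angle between the endpoints is δ = arccos(p₁·p₂) ≈ 2.621 rad (150.2°).
Interpolate at f = 2/3 with slerp weights a = sin((1−f)δ)/sin δ ≈ 1.542, b = sin(fδ)/sin δ ≈ 1.980.
p = a·p₁ + b·p₂ ≈ (0.890, 0.318, 0.327); φ = arcsin(p_z) ≈ 19.10°, λ = atan2(p_y, p_x) ≈ 19.70°.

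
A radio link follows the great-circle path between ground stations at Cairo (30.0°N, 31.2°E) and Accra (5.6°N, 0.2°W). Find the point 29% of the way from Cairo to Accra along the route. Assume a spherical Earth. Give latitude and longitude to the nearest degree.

From cos δ = sin φ₁ sin φ₂ + cos φ₁ cos φ₂ cos Δλ, the central angle is δ ≈ 0.669 rad (38.3°).
Interpolate at f = 0.29 with slerp weights a = sin((1−f)δ)/sin δ ≈ 0.737, b = sin(fδ)/sin δ ≈ 0.311.
p = a·p₁ + b·p₂ ≈ (0.856, 0.330, 0.399); φ = arcsin(p_z) ≈ 23.52°, λ = atan2(p_y, p_x) ≈ 21.08°.

≈ 24°N, 21°E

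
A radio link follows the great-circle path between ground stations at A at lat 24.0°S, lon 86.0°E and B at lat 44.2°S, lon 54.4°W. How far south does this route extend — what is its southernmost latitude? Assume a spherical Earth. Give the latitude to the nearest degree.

The great circle lies in the plane with unit normal n̂ = (p₁ × p₂)/|p₁ × p₂|.
Here n̂_z ≈ -0.428; the vertex latitude is φ_max = arccos|n̂_z| ≈ 64.7°.
Check via Clairaut: cos φ_max = |cos φ₁| · sin C = cos(24.0°)·sin(152.1°) ≈ 0.428, again giving ≈ 64.7°.

≈ 65°S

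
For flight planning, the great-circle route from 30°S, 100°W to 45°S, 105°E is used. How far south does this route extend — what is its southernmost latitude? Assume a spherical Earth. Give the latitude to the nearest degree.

≈ 75°S

The great circle lies in the plane with unit normal n̂ = (p₁ × p₂)/|p₁ × p₂|.
Here n̂_z ≈ -0.264; the vertex latitude is φ_max = arccos|n̂_z| ≈ 74.7°.
Check via Clairaut: cos φ_max = |cos φ₁| · sin C = cos(30.0°)·sin(162.2°) ≈ 0.264, again giving ≈ 74.7°.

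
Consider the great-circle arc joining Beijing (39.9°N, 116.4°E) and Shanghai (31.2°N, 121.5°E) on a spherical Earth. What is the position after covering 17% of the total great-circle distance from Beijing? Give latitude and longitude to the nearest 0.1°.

≈ 38.4°N, 117.3°E

Convert each endpoint to a unit vector on the sphere (x = cos φ cos λ, y = cos φ sin λ, z = sin φ).
The central angle between the endpoints is δ = arccos(p₁·p₂) ≈ 0.168 rad (9.6°).
Interpolate at f = 0.17 with slerp weights a = sin((1−f)δ)/sin δ ≈ 0.831, b = sin(fδ)/sin δ ≈ 0.171.
p = a·p₁ + b·p₂ ≈ (-0.360, 0.696, 0.622); φ = arcsin(p_z) ≈ 38.44°, λ = atan2(p_y, p_x) ≈ 117.35°.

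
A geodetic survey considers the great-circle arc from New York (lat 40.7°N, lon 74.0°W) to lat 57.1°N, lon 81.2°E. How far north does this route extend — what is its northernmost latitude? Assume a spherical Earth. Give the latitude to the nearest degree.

≈ 80°N

The great circle lies in the plane with unit normal n̂ = (p₁ × p₂)/|p₁ × p₂|.
Here n̂_z ≈ +0.175; the vertex latitude is φ_max = arccos|n̂_z| ≈ 79.9°.
Check via Clairaut: cos φ_max = |cos φ₁| · sin C = cos(40.7°)·sin(13.4°) ≈ 0.175, again giving ≈ 79.9°.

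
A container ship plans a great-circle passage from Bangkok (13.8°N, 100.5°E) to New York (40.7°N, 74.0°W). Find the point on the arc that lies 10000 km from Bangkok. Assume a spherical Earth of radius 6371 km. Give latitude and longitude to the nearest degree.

Write both endpoints as unit vectors p₁, p₂ with components (cos φ cos λ, cos φ sin λ, sin φ).
The central angle between the endpoints is δ = arccos(p₁·p₂) ≈ 2.186 rad (125.3°). The total great-circle distance is δ·R ≈ 2.186 × 6371 ≈ 13928 km, so the target fraction is f = 10000/13928 ≈ 0.718.
Interpolate at f ≈ 0.718 with slerp weights a = sin((1−f)δ)/sin δ ≈ 0.708, b = sin(fδ)/sin δ ≈ 1.225.
p = a·p₁ + b·p₂ ≈ (0.131, -0.216, 0.968); φ = arcsin(p_z) ≈ 75.37°, λ = atan2(p_y, p_x) ≈ -58.87°.

≈ 75°N, 59°W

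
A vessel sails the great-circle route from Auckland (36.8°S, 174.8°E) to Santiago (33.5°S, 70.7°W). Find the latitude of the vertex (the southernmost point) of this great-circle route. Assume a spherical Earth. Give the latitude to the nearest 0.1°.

≈ 52.5°S

The great circle lies in the plane with unit normal n̂ = (p₁ × p₂)/|p₁ × p₂|.
Here n̂_z ≈ +0.608; the vertex latitude is φ_max = arccos|n̂_z| ≈ 52.5°.
Check via Clairaut: cos φ_max = |cos φ₁| · sin C = cos(36.8°)·sin(130.5°) ≈ 0.608, again giving ≈ 52.5°.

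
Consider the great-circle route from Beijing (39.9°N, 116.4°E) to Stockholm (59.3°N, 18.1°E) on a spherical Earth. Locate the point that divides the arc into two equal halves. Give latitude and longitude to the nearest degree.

Write both endpoints as unit vectors p₁, p₂ with components (cos φ cos λ, cos φ sin λ, sin φ).
The central angle between the endpoints is δ = arccos(p₁·p₂) ≈ 1.053 rad (60.3°).
Interpolate at f = 1/2 with slerp weights a = sin((1−f)δ)/sin δ ≈ 0.578, b = sin(fδ)/sin δ ≈ 0.578.
p = a·p₁ + b·p₂ ≈ (0.083, 0.489, 0.868); φ = arcsin(p_z) ≈ 60.25°, λ = atan2(p_y, p_x) ≈ 80.33°.

≈ (60°N, 80°E)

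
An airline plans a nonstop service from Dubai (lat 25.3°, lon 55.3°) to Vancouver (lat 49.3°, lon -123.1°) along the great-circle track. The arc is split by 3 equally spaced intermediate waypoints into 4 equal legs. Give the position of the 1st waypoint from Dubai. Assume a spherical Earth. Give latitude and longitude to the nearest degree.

Write both endpoints as unit vectors p₁, p₂ with components (cos φ cos λ, cos φ sin λ, sin φ).
The central angle between the endpoints is δ = arccos(p₁·p₂) ≈ 1.839 rad (105.4°).
Interpolate at f = 1/4 with slerp weights a = sin((1−f)δ)/sin δ ≈ 1.018, b = sin(fδ)/sin δ ≈ 0.460.
p = a·p₁ + b·p₂ ≈ (0.360, 0.505, 0.784); φ = arcsin(p_z) ≈ 51.64°, λ = atan2(p_y, p_x) ≈ 54.53°.

≈ lat 52°, lon 55°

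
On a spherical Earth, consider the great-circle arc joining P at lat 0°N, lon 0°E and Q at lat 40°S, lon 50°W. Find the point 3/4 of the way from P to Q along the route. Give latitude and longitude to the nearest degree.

Write both endpoints as unit vectors p₁, p₂ with components (cos φ cos λ, cos φ sin λ, sin φ).
The central angle between the endpoints is δ = arccos(p₁·p₂) ≈ 1.056 rad (60.5°).
Interpolate at f = 3/4 with slerp weights a = sin((1−f)δ)/sin δ ≈ 0.300, b = sin(fδ)/sin δ ≈ 0.818.
p = a·p₁ + b·p₂ ≈ (0.702, -0.480, -0.526); φ = arcsin(p_z) ≈ -31.71°, λ = atan2(p_y, p_x) ≈ -34.34°.

≈ lat 32°S, lon 34°W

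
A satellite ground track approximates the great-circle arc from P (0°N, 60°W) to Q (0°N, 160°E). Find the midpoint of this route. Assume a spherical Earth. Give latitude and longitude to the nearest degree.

≈ (0°N, 130°W)

The haversine formula gives a central angle δ ≈ 2.443 rad (140.0°) between the endpoints.
Interpolate at f = 1/2 with slerp weights a = sin((1−f)δ)/sin δ ≈ 1.462, b = sin(fδ)/sin δ ≈ 1.462.
p = a·p₁ + b·p₂ ≈ (-0.643, -0.766, 0.000); φ = arcsin(p_z) ≈ 0.00°, λ = atan2(p_y, p_x) ≈ -130.00°.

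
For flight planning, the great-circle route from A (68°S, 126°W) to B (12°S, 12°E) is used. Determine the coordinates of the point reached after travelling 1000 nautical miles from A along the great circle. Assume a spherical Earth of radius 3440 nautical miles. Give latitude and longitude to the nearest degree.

Write both endpoints as unit vectors p₁, p₂ with components (cos φ cos λ, cos φ sin λ, sin φ).
The central angle between the endpoints is δ = arccos(p₁·p₂) ≈ 1.650 rad (94.6°). The total great-circle distance is δ·R ≈ 1.650 × 3440 ≈ 5677 nmi, so the target fraction is f = 1000/5677 ≈ 0.176.
Interpolate at f ≈ 0.176 with slerp weights a = sin((1−f)δ)/sin δ ≈ 0.981, b = sin(fδ)/sin δ ≈ 0.288.
p = a·p₁ + b·p₂ ≈ (0.059, -0.239, -0.969); φ = arcsin(p_z) ≈ -75.76°, λ = atan2(p_y, p_x) ≈ -76.10°.

≈ (76°S, 76°W)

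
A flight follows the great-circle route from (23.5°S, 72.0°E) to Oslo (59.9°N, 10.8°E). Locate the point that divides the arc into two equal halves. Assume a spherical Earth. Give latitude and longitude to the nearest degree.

≈ (21°N, 51°E)

Convert each endpoint to a unit vector on the sphere (x = cos φ cos λ, y = cos φ sin λ, z = sin φ).
The central angle between the endpoints is δ = arccos(p₁·p₂) ≈ 1.695 rad (97.1°).
Interpolate at f = 1/2 with slerp weights a = sin((1−f)δ)/sin δ ≈ 0.755, b = sin(fδ)/sin δ ≈ 0.755.
p = a·p₁ + b·p₂ ≈ (0.586, 0.730, 0.352); φ = arcsin(p_z) ≈ 20.62°, λ = atan2(p_y, p_x) ≈ 51.23°.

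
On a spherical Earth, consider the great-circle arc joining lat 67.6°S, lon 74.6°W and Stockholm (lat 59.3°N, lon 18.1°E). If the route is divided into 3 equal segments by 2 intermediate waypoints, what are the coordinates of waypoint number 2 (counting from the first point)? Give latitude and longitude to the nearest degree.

Write both endpoints as unit vectors p₁, p₂ with components (cos φ cos λ, cos φ sin λ, sin φ).
The central angle between the endpoints is δ = arccos(p₁·p₂) ≈ 2.505 rad (143.5°).
Interpolate at f = 2/3 with slerp weights a = sin((1−f)δ)/sin δ ≈ 1.247, b = sin(fδ)/sin δ ≈ 1.674.
p = a·p₁ + b·p₂ ≈ (0.939, -0.193, 0.286); φ = arcsin(p_z) ≈ 16.64°, λ = atan2(p_y, p_x) ≈ -11.60°.

≈ lat 17°N, lon 12°W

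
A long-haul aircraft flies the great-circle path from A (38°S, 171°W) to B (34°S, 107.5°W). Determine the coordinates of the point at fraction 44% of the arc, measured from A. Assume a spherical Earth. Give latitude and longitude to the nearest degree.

≈ (41°S, 142°W)

Convert each endpoint to a unit vector on the sphere (x = cos φ cos λ, y = cos φ sin λ, z = sin φ).
The central angle between the endpoints is δ = arccos(p₁·p₂) ≈ 0.882 rad (50.5°).
Interpolate at f = 0.44 with slerp weights a = sin((1−f)δ)/sin δ ≈ 0.614, b = sin(fδ)/sin δ ≈ 0.490.
p = a·p₁ + b·p₂ ≈ (-0.600, -0.463, -0.652); φ = arcsin(p_z) ≈ -40.70°, λ = atan2(p_y, p_x) ≈ -142.34°.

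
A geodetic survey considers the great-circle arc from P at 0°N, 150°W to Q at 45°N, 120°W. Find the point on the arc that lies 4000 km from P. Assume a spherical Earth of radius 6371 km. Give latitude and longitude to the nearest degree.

Convert each endpoint to a unit vector on the sphere (x = cos φ cos λ, y = cos φ sin λ, z = sin φ).
The central angle between the endpoints is δ = arccos(p₁·p₂) ≈ 0.912 rad (52.2°). The total great-circle distance is δ·R ≈ 0.912 × 6371 ≈ 5809 km, so the target fraction is f = 4000/5809 ≈ 0.689.
Interpolate at f ≈ 0.689 with slerp weights a = sin((1−f)δ)/sin δ ≈ 0.354, b = sin(fδ)/sin δ ≈ 0.743.
p = a·p₁ + b·p₂ ≈ (-0.570, -0.632, 0.525); φ = arcsin(p_z) ≈ 31.69°, λ = atan2(p_y, p_x) ≈ -132.02°.

≈ 32°N, 132°W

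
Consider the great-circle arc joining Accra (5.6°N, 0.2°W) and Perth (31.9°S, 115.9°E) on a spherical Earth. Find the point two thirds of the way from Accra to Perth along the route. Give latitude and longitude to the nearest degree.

Write both endpoints as unit vectors p₁, p₂ with components (cos φ cos λ, cos φ sin λ, sin φ).
The central angle between the endpoints is δ = arccos(p₁·p₂) ≈ 2.008 rad (115.0°).
Interpolate at f = 2/3 with slerp weights a = sin((1−f)δ)/sin δ ≈ 0.685, b = sin(fδ)/sin δ ≈ 1.074.
p = a·p₁ + b·p₂ ≈ (0.283, 0.818, -0.501); φ = arcsin(p_z) ≈ -30.05°, λ = atan2(p_y, p_x) ≈ 70.90°.

≈ 30°S, 71°E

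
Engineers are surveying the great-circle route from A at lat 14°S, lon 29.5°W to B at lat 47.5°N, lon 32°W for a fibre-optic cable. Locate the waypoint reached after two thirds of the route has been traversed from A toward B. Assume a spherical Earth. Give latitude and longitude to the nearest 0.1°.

Write both endpoints as unit vectors p₁, p₂ with components (cos φ cos λ, cos φ sin λ, sin φ).
The central angle between the endpoints is δ = arccos(p₁·p₂) ≈ 1.074 rad (61.5°).
Interpolate at f = 2/3 with slerp weights a = sin((1−f)δ)/sin δ ≈ 0.399, b = sin(fδ)/sin δ ≈ 0.747.
p = a·p₁ + b·p₂ ≈ (0.764, -0.458, 0.454); φ = arcsin(p_z) ≈ 27.00°, λ = atan2(p_y, p_x) ≈ -30.92°.

≈ lat 27.0°N, lon 30.9°W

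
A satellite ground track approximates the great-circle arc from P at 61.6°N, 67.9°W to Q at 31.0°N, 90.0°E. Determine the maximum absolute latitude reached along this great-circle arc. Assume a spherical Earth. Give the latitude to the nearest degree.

≈ 81°N

The great circle lies in the plane with unit normal n̂ = (p₁ × p₂)/|p₁ × p₂|.
Here n̂_z ≈ +0.154; the vertex latitude is φ_max = arccos|n̂_z| ≈ 81.2°.
Check via Clairaut: cos φ_max = |cos φ₁| · sin C = cos(61.6°)·sin(18.9°) ≈ 0.154, again giving ≈ 81.2°.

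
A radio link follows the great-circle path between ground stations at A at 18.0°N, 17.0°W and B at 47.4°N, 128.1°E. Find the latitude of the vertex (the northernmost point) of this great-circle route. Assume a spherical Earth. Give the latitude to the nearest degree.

The great circle lies in the plane with unit normal n̂ = (p₁ × p₂)/|p₁ × p₂|.
Here n̂_z ≈ +0.386; the vertex latitude is φ_max = arccos|n̂_z| ≈ 67.3°.
Check via Clairaut: cos φ_max = |cos φ₁| · sin C = cos(18.0°)·sin(24.0°) ≈ 0.386, again giving ≈ 67.3°.

≈ 67°N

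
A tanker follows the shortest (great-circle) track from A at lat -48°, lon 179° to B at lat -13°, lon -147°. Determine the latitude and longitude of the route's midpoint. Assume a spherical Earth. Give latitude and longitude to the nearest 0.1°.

≈ lat -31.6°, lon -160.8°

Convert each endpoint to a unit vector on the sphere (x = cos φ cos λ, y = cos φ sin λ, z = sin φ).
The central angle between the endpoints is δ = arccos(p₁·p₂) ≈ 0.785 rad (45.0°).
Interpolate at f = 1/2 with slerp weights a = sin((1−f)δ)/sin δ ≈ 0.541, b = sin(fδ)/sin δ ≈ 0.541.
p = a·p₁ + b·p₂ ≈ (-0.804, -0.281, -0.524); φ = arcsin(p_z) ≈ -31.59°, λ = atan2(p_y, p_x) ≈ -160.75°.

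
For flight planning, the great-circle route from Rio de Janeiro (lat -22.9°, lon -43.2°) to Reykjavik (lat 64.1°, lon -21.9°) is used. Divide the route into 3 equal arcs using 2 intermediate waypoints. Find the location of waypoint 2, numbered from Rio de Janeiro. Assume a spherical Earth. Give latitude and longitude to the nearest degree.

≈ lat 35°, lon -34°

The haversine formula gives a central angle δ ≈ 1.546 rad (88.6°) between the endpoints.
Interpolate at f = 2/3 with slerp weights a = sin((1−f)δ)/sin δ ≈ 0.493, b = sin(fδ)/sin δ ≈ 0.858.
p = a·p₁ + b·p₂ ≈ (0.679, -0.451, 0.580); φ = arcsin(p_z) ≈ 35.44°, λ = atan2(p_y, p_x) ≈ -33.58°.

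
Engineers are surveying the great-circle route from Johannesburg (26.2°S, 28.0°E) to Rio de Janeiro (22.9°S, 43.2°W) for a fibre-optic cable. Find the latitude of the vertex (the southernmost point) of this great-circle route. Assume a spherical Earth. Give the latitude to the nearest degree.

The great circle lies in the plane with unit normal n̂ = (p₁ × p₂)/|p₁ × p₂|.
Here n̂_z ≈ -0.870; the vertex latitude is φ_max = arccos|n̂_z| ≈ 29.5°.

≈ 29°S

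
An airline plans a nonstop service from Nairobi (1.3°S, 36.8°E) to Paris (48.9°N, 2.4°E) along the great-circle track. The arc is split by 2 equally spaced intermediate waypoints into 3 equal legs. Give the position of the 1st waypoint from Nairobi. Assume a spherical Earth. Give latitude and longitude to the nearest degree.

≈ (16°N, 28°E)

From cos δ = sin φ₁ sin φ₂ + cos φ₁ cos φ₂ cos Δλ, the central angle is δ ≈ 1.018 rad (58.3°).
Interpolate at f = 1/3 with slerp weights a = sin((1−f)δ)/sin δ ≈ 0.738, b = sin(fδ)/sin δ ≈ 0.391.
p = a·p₁ + b·p₂ ≈ (0.847, 0.452, 0.278); φ = arcsin(p_z) ≈ 16.14°, λ = atan2(p_y, p_x) ≈ 28.10°.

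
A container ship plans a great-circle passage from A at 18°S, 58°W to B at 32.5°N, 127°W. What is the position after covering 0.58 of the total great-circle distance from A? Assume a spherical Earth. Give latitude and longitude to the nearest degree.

≈ 13°N, 95°W

The haversine formula gives a central angle δ ≈ 1.449 rad (83.0°) between the endpoints.
Interpolate at f = 0.58 with slerp weights a = sin((1−f)δ)/sin δ ≈ 0.576, b = sin(fδ)/sin δ ≈ 0.751.
p = a·p₁ + b·p₂ ≈ (-0.091, -0.970, 0.225); φ = arcsin(p_z) ≈ 13.02°, λ = atan2(p_y, p_x) ≈ -95.34°.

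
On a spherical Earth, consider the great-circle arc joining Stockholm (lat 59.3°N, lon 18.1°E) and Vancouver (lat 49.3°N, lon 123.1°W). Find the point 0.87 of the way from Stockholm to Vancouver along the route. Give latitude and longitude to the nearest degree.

Write both endpoints as unit vectors p₁, p₂ with components (cos φ cos λ, cos φ sin λ, sin φ).
The central angle between the endpoints is δ = arccos(p₁·p₂) ≈ 1.168 rad (66.9°).
Interpolate at f = 0.87 with slerp weights a = sin((1−f)δ)/sin δ ≈ 0.164, b = sin(fδ)/sin δ ≈ 0.924.
p = a·p₁ + b·p₂ ≈ (-0.249, -0.479, 0.842); φ = arcsin(p_z) ≈ 57.34°, λ = atan2(p_y, p_x) ≈ -117.51°.

≈ lat 57°N, lon 118°W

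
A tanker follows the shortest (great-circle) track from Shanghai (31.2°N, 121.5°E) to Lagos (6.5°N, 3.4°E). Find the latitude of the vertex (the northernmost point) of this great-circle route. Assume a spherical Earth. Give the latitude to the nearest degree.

≈ 37°N

The great circle lies in the plane with unit normal n̂ = (p₁ × p₂)/|p₁ × p₂|.
Here n̂_z ≈ -0.798; the vertex latitude is φ_max = arccos|n̂_z| ≈ 37.1°.
Check via Clairaut: cos φ_max = |cos φ₁| · sin C = cos(31.2°)·sin(68.8°) ≈ 0.798, again giving ≈ 37.1°.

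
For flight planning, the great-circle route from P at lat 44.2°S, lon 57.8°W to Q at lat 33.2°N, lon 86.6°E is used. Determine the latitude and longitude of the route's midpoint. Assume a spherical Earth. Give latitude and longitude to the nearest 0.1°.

≈ lat 17.0°S, lon 27.9°E

Convert each endpoint to a unit vector on the sphere (x = cos φ cos λ, y = cos φ sin λ, z = sin φ).
The central angle between the endpoints is δ = arccos(p₁·p₂) ≈ 2.625 rad (150.4°).
Interpolate at f = 1/2 with slerp weights a = sin((1−f)δ)/sin δ ≈ 1.957, b = sin(fδ)/sin δ ≈ 1.957.
p = a·p₁ + b·p₂ ≈ (0.845, 0.448, -0.293); φ = arcsin(p_z) ≈ -17.03°, λ = atan2(p_y, p_x) ≈ 27.91°.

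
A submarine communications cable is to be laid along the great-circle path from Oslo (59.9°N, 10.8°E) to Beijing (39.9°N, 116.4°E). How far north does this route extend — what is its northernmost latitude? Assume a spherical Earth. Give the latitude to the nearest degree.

The great circle lies in the plane with unit normal n̂ = (p₁ × p₂)/|p₁ × p₂|.
Here n̂_z ≈ +0.415; the vertex latitude is φ_max = arccos|n̂_z| ≈ 65.5°.
Check via Clairaut: cos φ_max = |cos φ₁| · sin C = cos(59.9°)·sin(55.9°) ≈ 0.415, again giving ≈ 65.5°.

≈ 65°N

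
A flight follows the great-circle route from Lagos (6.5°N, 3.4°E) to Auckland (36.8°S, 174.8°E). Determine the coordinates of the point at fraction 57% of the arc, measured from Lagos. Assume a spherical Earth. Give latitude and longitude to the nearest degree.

≈ (72°S, 52°E)

Convert each endpoint to a unit vector on the sphere (x = cos φ cos λ, y = cos φ sin λ, z = sin φ).
The central angle between the endpoints is δ = arccos(p₁·p₂) ≈ 2.595 rad (148.7°).
Interpolate at f = 0.57 with slerp weights a = sin((1−f)δ)/sin δ ≈ 1.729, b = sin(fδ)/sin δ ≈ 1.917.
p = a·p₁ + b·p₂ ≈ (0.186, 0.241, -0.952); φ = arcsin(p_z) ≈ -72.26°, λ = atan2(p_y, p_x) ≈ 52.26°.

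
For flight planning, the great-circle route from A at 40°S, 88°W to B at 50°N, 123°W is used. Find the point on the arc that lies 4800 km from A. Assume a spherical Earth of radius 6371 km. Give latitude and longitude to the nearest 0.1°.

≈ 1.0°N, 102.7°W

Convert each endpoint to a unit vector on the sphere (x = cos φ cos λ, y = cos φ sin λ, z = sin φ).
The central angle between the endpoints is δ = arccos(p₁·p₂) ≈ 1.660 rad (95.1°). The total great-circle distance is δ·R ≈ 1.660 × 6371 ≈ 10576 km, so the target fraction is f = 4800/10576 ≈ 0.454.
Interpolate at f ≈ 0.454 with slerp weights a = sin((1−f)δ)/sin δ ≈ 0.791, b = sin(fδ)/sin δ ≈ 0.687.
p = a·p₁ + b·p₂ ≈ (-0.219, -0.975, 0.018); φ = arcsin(p_z) ≈ 1.03°, λ = atan2(p_y, p_x) ≈ -102.67°.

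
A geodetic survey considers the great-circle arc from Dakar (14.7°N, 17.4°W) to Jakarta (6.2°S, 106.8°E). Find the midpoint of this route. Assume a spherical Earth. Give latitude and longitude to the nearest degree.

Convert each endpoint to a unit vector on the sphere (x = cos φ cos λ, y = cos φ sin λ, z = sin φ).
The central angle between the endpoints is δ = arccos(p₁·p₂) ≈ 2.175 rad (124.6°).
Interpolate at f = 1/2 with slerp weights a = sin((1−f)δ)/sin δ ≈ 1.076, b = sin(fδ)/sin δ ≈ 1.076.
p = a·p₁ + b·p₂ ≈ (0.684, 0.713, 0.157); φ = arcsin(p_z) ≈ 9.02°, λ = atan2(p_y, p_x) ≈ 46.18°.

≈ 9°N, 46°E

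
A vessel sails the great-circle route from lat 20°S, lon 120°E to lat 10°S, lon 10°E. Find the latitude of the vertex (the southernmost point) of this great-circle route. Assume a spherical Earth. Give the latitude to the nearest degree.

The great circle lies in the plane with unit normal n̂ = (p₁ × p₂)/|p₁ × p₂|.
Here n̂_z ≈ -0.900; the vertex latitude is φ_max = arccos|n̂_z| ≈ 25.9°.
Check via Clairaut: cos φ_max = |cos φ₁| · sin C = cos(20.0°)·sin(106.7°) ≈ 0.900, again giving ≈ 25.9°.

≈ 26°S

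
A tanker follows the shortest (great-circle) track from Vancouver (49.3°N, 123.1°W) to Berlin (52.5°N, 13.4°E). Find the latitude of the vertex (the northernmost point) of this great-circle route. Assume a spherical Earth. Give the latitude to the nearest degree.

≈ 73°N

The great circle lies in the plane with unit normal n̂ = (p₁ × p₂)/|p₁ × p₂|.
Here n̂_z ≈ +0.288; the vertex latitude is φ_max = arccos|n̂_z| ≈ 73.3°.
Check via Clairaut: cos φ_max = |cos φ₁| · sin C = cos(49.3°)·sin(26.2°) ≈ 0.288, again giving ≈ 73.3°.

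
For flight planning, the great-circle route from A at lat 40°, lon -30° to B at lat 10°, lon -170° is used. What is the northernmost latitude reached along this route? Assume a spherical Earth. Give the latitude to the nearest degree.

≈ 57°

The great circle lies in the plane with unit normal n̂ = (p₁ × p₂)/|p₁ × p₂|.
Here n̂_z ≈ -0.548; the vertex latitude is φ_max = arccos|n̂_z| ≈ 56.8°.
Check via Clairaut: cos φ_max = |cos φ₁| · sin C = cos(40.0°)·sin(45.7°) ≈ 0.548, again giving ≈ 56.8°.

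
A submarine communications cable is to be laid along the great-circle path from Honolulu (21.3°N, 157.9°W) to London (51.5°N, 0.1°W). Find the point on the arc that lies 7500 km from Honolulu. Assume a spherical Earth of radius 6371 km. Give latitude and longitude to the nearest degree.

Convert each endpoint to a unit vector on the sphere (x = cos φ cos λ, y = cos φ sin λ, z = sin φ).
The central angle between the endpoints is δ = arccos(p₁·p₂) ≈ 1.826 rad (104.6°). The total great-circle distance is δ·R ≈ 1.826 × 6371 ≈ 11635 km, so the target fraction is f = 7500/11635 ≈ 0.645.
Interpolate at f ≈ 0.645 with slerp weights a = sin((1−f)δ)/sin δ ≈ 0.625, b = sin(fδ)/sin δ ≈ 0.955.
p = a·p₁ + b·p₂ ≈ (0.055, -0.220, 0.974); φ = arcsin(p_z) ≈ 76.89°, λ = atan2(p_y, p_x) ≈ -75.99°.

≈ 77°N, 76°W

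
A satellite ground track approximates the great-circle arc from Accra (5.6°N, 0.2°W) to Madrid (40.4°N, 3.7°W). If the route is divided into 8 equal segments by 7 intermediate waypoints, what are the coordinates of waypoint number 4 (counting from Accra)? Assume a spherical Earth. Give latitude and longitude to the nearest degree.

≈ 23°N, 2°W

Convert each endpoint to a unit vector on the sphere (x = cos φ cos λ, y = cos φ sin λ, z = sin φ).
The central angle between the endpoints is δ = arccos(p₁·p₂) ≈ 0.610 rad (34.9°).
Interpolate at f = 4/8 with slerp weights a = sin((1−f)δ)/sin δ ≈ 0.524, b = sin(fδ)/sin δ ≈ 0.524.
p = a·p₁ + b·p₂ ≈ (0.920, -0.028, 0.391); φ = arcsin(p_z) ≈ 23.01°, λ = atan2(p_y, p_x) ≈ -1.72°.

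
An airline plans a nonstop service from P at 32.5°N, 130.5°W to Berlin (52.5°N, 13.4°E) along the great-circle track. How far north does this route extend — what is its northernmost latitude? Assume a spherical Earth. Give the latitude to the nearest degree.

The great circle lies in the plane with unit normal n̂ = (p₁ × p₂)/|p₁ × p₂|.
Here n̂_z ≈ +0.303; the vertex latitude is φ_max = arccos|n̂_z| ≈ 72.4°.
Check via Clairaut: cos φ_max = |cos φ₁| · sin C = cos(32.5°)·sin(21.0°) ≈ 0.303, again giving ≈ 72.4°.

≈ 72°N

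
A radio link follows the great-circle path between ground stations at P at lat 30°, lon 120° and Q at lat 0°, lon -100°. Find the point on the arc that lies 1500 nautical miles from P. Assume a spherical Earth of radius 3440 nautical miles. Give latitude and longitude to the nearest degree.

Write both endpoints as unit vectors p₁, p₂ with components (cos φ cos λ, cos φ sin λ, sin φ).
The central angle between the endpoints is δ = arccos(p₁·p₂) ≈ 2.296 rad (131.6°). The total great-circle distance is δ·R ≈ 2.296 × 3440 ≈ 7899 nmi, so the target fraction is f = 1500/7899 ≈ 0.190.
Interpolate at f ≈ 0.190 with slerp weights a = sin((1−f)δ)/sin δ ≈ 1.281, b = sin(fδ)/sin δ ≈ 0.564.
p = a·p₁ + b·p₂ ≈ (-0.653, 0.405, 0.640); φ = arcsin(p_z) ≈ 39.83°, λ = atan2(p_y, p_x) ≈ 148.19°.

≈ lat 40°, lon 148°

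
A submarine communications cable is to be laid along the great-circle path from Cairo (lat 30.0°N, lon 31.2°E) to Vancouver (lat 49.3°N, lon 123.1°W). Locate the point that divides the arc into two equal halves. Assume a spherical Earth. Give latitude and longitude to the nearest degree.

≈ lat 72°N, lon 14°W

The haversine formula gives a central angle δ ≈ 1.701 rad (97.5°) between the endpoints.
Interpolate at f = 1/2 with slerp weights a = sin((1−f)δ)/sin δ ≈ 0.758, b = sin(fδ)/sin δ ≈ 0.758.
p = a·p₁ + b·p₂ ≈ (0.292, -0.074, 0.954); φ = arcsin(p_z) ≈ 72.49°, λ = atan2(p_y, p_x) ≈ -14.24°.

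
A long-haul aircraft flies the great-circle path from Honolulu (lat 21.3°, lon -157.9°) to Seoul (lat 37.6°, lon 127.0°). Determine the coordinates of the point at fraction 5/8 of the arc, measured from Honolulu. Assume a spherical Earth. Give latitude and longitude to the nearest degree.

Convert each endpoint to a unit vector on the sphere (x = cos φ cos λ, y = cos φ sin λ, z = sin φ).
The central angle between the endpoints is δ = arccos(p₁·p₂) ≈ 1.147 rad (65.7°).
Interpolate at f = 5/8 with slerp weights a = sin((1−f)δ)/sin δ ≈ 0.457, b = sin(fδ)/sin δ ≈ 0.721.
p = a·p₁ + b·p₂ ≈ (-0.739, 0.296, 0.606); φ = arcsin(p_z) ≈ 37.30°, λ = atan2(p_y, p_x) ≈ 158.18°.

≈ lat 37°, lon 158°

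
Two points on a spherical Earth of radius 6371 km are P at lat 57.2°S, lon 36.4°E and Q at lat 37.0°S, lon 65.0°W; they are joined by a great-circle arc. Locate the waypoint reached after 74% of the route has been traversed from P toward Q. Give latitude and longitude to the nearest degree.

Convert each endpoint to a unit vector on the sphere (x = cos φ cos λ, y = cos φ sin λ, z = sin φ).
The central angle between the endpoints is δ = arccos(p₁·p₂) ≈ 1.137 rad (65.1°).
Interpolate at f = 0.74 with slerp weights a = sin((1−f)δ)/sin δ ≈ 0.321, b = sin(fδ)/sin δ ≈ 0.822.
p = a·p₁ + b·p₂ ≈ (0.417, -0.492, -0.764); φ = arcsin(p_z) ≈ -49.85°, λ = atan2(p_y, p_x) ≈ -49.67°.

≈ lat 50°S, lon 50°W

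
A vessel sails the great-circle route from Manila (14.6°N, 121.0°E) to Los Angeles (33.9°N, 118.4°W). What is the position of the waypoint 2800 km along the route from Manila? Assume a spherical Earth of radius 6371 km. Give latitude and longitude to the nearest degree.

Convert each endpoint to a unit vector on the sphere (x = cos φ cos λ, y = cos φ sin λ, z = sin φ).
The central angle between the endpoints is δ = arccos(p₁·p₂) ≈ 1.842 rad (105.6°). The total great-circle distance is δ·R ≈ 1.842 × 6371 ≈ 11738 km, so the target fraction is f = 2800/11738 ≈ 0.239.
Interpolate at f ≈ 0.239 with slerp weights a = sin((1−f)δ)/sin δ ≈ 1.023, b = sin(fδ)/sin δ ≈ 0.442.
p = a·p₁ + b·p₂ ≈ (-0.684, 0.526, 0.504); φ = arcsin(p_z) ≈ 30.29°, λ = atan2(p_y, p_x) ≈ 142.43°.

≈ (30°N, 142°E)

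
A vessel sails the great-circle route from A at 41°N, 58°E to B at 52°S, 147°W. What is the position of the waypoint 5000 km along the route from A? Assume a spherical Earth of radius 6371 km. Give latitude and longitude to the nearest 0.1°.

≈ 6.4°N, 90.3°E

Write both endpoints as unit vectors p₁, p₂ with components (cos φ cos λ, cos φ sin λ, sin φ).
The central angle between the endpoints is δ = arccos(p₁·p₂) ≈ 2.788 rad (159.7°). The total great-circle distance is δ·R ≈ 2.788 × 6371 ≈ 17762 km, so the target fraction is f = 5000/17762 ≈ 0.282.
Interpolate at f ≈ 0.282 with slerp weights a = sin((1−f)δ)/sin δ ≈ 2.621, b = sin(fδ)/sin δ ≈ 2.040.
p = a·p₁ + b·p₂ ≈ (-0.005, 0.994, 0.112); φ = arcsin(p_z) ≈ 6.44°, λ = atan2(p_y, p_x) ≈ 90.29°.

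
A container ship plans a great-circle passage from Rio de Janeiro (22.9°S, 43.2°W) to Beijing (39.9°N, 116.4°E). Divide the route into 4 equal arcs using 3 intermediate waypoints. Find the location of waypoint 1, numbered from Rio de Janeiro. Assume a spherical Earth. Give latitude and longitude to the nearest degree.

From cos δ = sin φ₁ sin φ₂ + cos φ₁ cos φ₂ cos Δλ, the central angle is δ ≈ 2.719 rad (155.8°).
Interpolate at f = 1/4 with slerp weights a = sin((1−f)δ)/sin δ ≈ 2.175, b = sin(fδ)/sin δ ≈ 1.532.
p = a·p₁ + b·p₂ ≈ (0.938, -0.319, 0.136); φ = arcsin(p_z) ≈ 7.84°, λ = atan2(p_y, p_x) ≈ -18.77°.

≈ 8°N, 19°W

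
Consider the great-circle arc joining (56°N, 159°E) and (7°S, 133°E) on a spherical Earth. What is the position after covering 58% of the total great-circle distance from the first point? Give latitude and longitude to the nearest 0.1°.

Convert each endpoint to a unit vector on the sphere (x = cos φ cos λ, y = cos φ sin λ, z = sin φ).
The central angle between the endpoints is δ = arccos(p₁·p₂) ≈ 1.162 rad (66.6°).
Interpolate at f = 0.58 with slerp weights a = sin((1−f)δ)/sin δ ≈ 0.511, b = sin(fδ)/sin δ ≈ 0.680.
p = a·p₁ + b·p₂ ≈ (-0.727, 0.596, 0.341); φ = arcsin(p_z) ≈ 19.92°, λ = atan2(p_y, p_x) ≈ 140.66°.

≈ (19.9°N, 140.7°E)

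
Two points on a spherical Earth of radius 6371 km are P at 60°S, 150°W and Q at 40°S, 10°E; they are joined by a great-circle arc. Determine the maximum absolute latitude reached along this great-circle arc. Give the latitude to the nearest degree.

The great circle lies in the plane with unit normal n̂ = (p₁ × p₂)/|p₁ × p₂|.
Here n̂_z ≈ +0.134; the vertex latitude is φ_max = arccos|n̂_z| ≈ 82.3°.
Check via Clairaut: cos φ_max = |cos φ₁| · sin C = cos(60.0°)·sin(164.5°) ≈ 0.134, again giving ≈ 82.3°.

≈ 82°S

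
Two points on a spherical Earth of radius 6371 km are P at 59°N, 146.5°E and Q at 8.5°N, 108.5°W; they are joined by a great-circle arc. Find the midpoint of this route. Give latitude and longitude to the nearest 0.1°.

≈ 45.4°N, 138.7°W

The haversine formula gives a central angle δ ≈ 1.576 rad (90.3°) between the endpoints.
Interpolate at f = 1/2 with slerp weights a = sin((1−f)δ)/sin δ ≈ 0.709, b = sin(fδ)/sin δ ≈ 0.709.
p = a·p₁ + b·p₂ ≈ (-0.527, -0.463, 0.712); φ = arcsin(p_z) ≈ 45.44°, λ = atan2(p_y, p_x) ≈ -138.67°.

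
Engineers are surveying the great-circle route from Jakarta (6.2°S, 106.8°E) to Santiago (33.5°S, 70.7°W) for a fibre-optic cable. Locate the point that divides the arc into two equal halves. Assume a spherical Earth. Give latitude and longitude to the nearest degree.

≈ (76°S, 94°E)

From cos δ = sin φ₁ sin φ₂ + cos φ₁ cos φ₂ cos Δλ, the central angle is δ ≈ 2.447 rad (140.2°).
Interpolate at f = 1/2 with slerp weights a = sin((1−f)δ)/sin δ ≈ 1.470, b = sin(fδ)/sin δ ≈ 1.470.
p = a·p₁ + b·p₂ ≈ (-0.017, 0.242, -0.970); φ = arcsin(p_z) ≈ -75.95°, λ = atan2(p_y, p_x) ≈ 94.07°.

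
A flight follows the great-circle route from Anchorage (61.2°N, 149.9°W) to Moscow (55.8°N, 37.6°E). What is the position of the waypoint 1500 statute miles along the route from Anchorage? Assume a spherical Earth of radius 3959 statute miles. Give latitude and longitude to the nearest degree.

Convert each endpoint to a unit vector on the sphere (x = cos φ cos λ, y = cos φ sin λ, z = sin φ).
The central angle between the endpoints is δ = arccos(p₁·p₂) ≈ 1.097 rad (62.9°). The total great-circle distance is δ·R ≈ 1.097 × 3959 ≈ 4343 mi, so the target fraction is f = 1500/4343 ≈ 0.345.
Interpolate at f ≈ 0.345 with slerp weights a = sin((1−f)δ)/sin δ ≈ 0.739, b = sin(fδ)/sin δ ≈ 0.416.
p = a·p₁ + b·p₂ ≈ (-0.123, -0.036, 0.992); φ = arcsin(p_z) ≈ 82.63°, λ = atan2(p_y, p_x) ≈ -163.66°.

≈ 83°N, 164°W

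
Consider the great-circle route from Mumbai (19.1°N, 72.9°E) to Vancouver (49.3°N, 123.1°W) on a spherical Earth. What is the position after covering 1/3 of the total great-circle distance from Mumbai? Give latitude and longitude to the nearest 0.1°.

Write both endpoints as unit vectors p₁, p₂ with components (cos φ cos λ, cos φ sin λ, sin φ).
The central angle between the endpoints is δ = arccos(p₁·p₂) ≈ 1.922 rad (110.1°).
Interpolate at f = 1/3 with slerp weights a = sin((1−f)δ)/sin δ ≈ 1.021, b = sin(fδ)/sin δ ≈ 0.637.
p = a·p₁ + b·p₂ ≈ (0.057, 0.574, 0.817); φ = arcsin(p_z) ≈ 54.76°, λ = atan2(p_y, p_x) ≈ 84.34°.

≈ 54.8°N, 84.3°E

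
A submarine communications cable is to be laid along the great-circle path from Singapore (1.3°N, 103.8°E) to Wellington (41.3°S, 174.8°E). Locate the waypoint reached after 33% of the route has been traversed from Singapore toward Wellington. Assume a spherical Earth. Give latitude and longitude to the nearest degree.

Write both endpoints as unit vectors p₁, p₂ with components (cos φ cos λ, cos φ sin λ, sin φ).
The central angle between the endpoints is δ = arccos(p₁·p₂) ≈ 1.339 rad (76.7°).
Interpolate at f = 0.33 with slerp weights a = sin((1−f)δ)/sin δ ≈ 0.803, b = sin(fδ)/sin δ ≈ 0.439.
p = a·p₁ + b·p₂ ≈ (-0.520, 0.810, -0.272); φ = arcsin(p_z) ≈ -15.77°, λ = atan2(p_y, p_x) ≈ 122.73°.

≈ 16°S, 123°E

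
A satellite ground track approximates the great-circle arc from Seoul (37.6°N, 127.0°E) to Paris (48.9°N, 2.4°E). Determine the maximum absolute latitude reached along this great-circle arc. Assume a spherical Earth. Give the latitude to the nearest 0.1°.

≈ 64.2°N

The great circle lies in the plane with unit normal n̂ = (p₁ × p₂)/|p₁ × p₂|.
Here n̂_z ≈ -0.435; the vertex latitude is φ_max = arccos|n̂_z| ≈ 64.2°.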